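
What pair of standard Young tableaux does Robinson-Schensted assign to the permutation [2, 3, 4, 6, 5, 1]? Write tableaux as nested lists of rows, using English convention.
P = [[1, 3, 4, 5], [2], [6]], Q = [[1, 2, 3, 4], [5], [6]]

Insert each entry of the permutation into P by Schensted row insertion, recording in Q the position of each new cell.

Insert 2: appended to row 1. P = [[2]].
Insert 3: appended to row 1. P = [[2, 3]].
Insert 4: appended to row 1. P = [[2, 3, 4]].
Insert 6: appended to row 1. P = [[2, 3, 4, 6]].
Insert 5: 5 bumps 6 from row 1; 6 starts row 2. P = [[2, 3, 4, 5], [6]].
Insert 1: 1 bumps 2 from row 1; 2 bumps 6 from row 2; 6 starts row 3. P = [[1, 3, 4, 5], [2], [6]].

So P = [[1, 3, 4, 5], [2], [6]], Q = [[1, 2, 3, 4], [5], [6]].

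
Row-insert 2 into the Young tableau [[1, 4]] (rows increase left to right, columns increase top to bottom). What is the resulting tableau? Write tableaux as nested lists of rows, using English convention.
In row 1, 2 replaces 4 (the leftmost entry greater than 2); 4 is bumped to row 2. 4 starts a new row 2. The new tableau is [[1, 2], [4]].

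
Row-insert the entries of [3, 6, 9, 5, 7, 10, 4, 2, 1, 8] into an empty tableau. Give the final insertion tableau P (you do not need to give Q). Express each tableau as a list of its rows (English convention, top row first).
After inserting 3: P = [[3]].
After inserting 6: P = [[3, 6]].
After inserting 9: P = [[3, 6, 9]].
After inserting 5: P = [[3, 5, 9], [6]].
After inserting 7: P = [[3, 5, 7], [6, 9]].
After inserting 10: P = [[3, 5, 7, 10], [6, 9]].
After inserting 4: P = [[3, 4, 7, 10], [5, 9], [6]].
After inserting 2: P = [[2, 4, 7, 10], [3, 9], [5], [6]].
After inserting 1: P = [[1, 4, 7, 10], [2, 9], [3], [5], [6]].
After inserting 8: P = [[1, 4, 7, 8], [2, 9, 10], [3], [5], [6]].

So P = [[1, 4, 7, 8], [2, 9, 10], [3], [5], [6]].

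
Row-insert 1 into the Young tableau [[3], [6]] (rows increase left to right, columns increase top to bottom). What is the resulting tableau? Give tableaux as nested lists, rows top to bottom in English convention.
In row 1, 1 replaces 3 (the leftmost entry greater than 1); 3 is bumped to row 2. In row 2, 3 replaces 6 (the leftmost entry greater than 3); 6 is bumped to row 3. 6 starts a new row 3. The new tableau is [[1], [3], [6]].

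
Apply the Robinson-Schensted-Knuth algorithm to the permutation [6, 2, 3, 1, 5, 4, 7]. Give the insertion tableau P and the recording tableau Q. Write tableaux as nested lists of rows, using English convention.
P = [[1, 3, 4, 7], [2, 5], [6]], Q = [[1, 3, 5, 7], [2, 6], [4]]

Insert each entry of the permutation into P by Schensted row insertion, recording in Q the position of each new cell.

Insert 6: appended to row 1. P = [[6]].
Insert 2: 2 bumps 6 from row 1; 6 starts row 2. P = [[2], [6]].
Insert 3: appended to row 1. P = [[2, 3], [6]].
Insert 1: 1 bumps 2 from row 1; 2 bumps 6 from row 2; 6 starts row 3. P = [[1, 3], [2], [6]].
Insert 5: appended to row 1. P = [[1, 3, 5], [2], [6]].
Insert 4: 4 bumps 5 from row 1; 5 appends to row 2. P = [[1, 3, 4], [2, 5], [6]].
Insert 7: appended to row 1. P = [[1, 3, 4, 7], [2, 5], [6]].

So P = [[1, 3, 4, 7], [2, 5], [6]], Q = [[1, 3, 5, 7], [2, 6], [4]].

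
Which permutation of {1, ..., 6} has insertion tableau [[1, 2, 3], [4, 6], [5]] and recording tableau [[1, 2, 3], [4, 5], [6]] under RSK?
1 5 6 2 4 3

Reverse the RSK construction: for i from n down to 1, find the cell of Q containing i, remove the entry at that cell from P, and reverse-bump it up through P; the value ejected from row 1 is w(i).

Step i=6: Q has 6 at row 3, column 1; remove 5 from row 3 of P and reverse-bump: 5 enters row 2 and ejects 4; 4 enters row 1 and ejects 3. So w(6) = 3. P is now [[1, 2, 4], [5, 6]].
Step i=5: Q has 5 at row 2, column 2; remove 6 from row 2 of P and reverse-bump: 6 enters row 1 and ejects 4. So w(5) = 4. P is now [[1, 2, 6], [5]].
Step i=4: Q has 4 at row 2, column 1; remove 5 from row 2 of P and reverse-bump: 5 enters row 1 and ejects 2. So w(4) = 2. P is now [[1, 5, 6]].
Step i=3: Q has 3 at row 1, column 3; remove that cell from P, ejecting 6. So w(3) = 6. P is now [[1, 5]].
Step i=2: Q has 2 at row 1, column 2; remove that cell from P, ejecting 5. So w(2) = 5. P is now [[1]].
Step i=1: Q has 1 at row 1, column 1; remove that cell from P, ejecting 1. So w(1) = 1. P is now [].

So w = 1 5 6 2 4 3.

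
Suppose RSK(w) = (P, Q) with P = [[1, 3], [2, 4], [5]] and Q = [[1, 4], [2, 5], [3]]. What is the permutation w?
Reverse the RSK construction: for i from n down to 1, find the cell of Q containing i, remove the entry at that cell from P, and reverse-bump it up through P; the value ejected from row 1 is w(i).

Step i=5: Q has 5 at row 2, column 2; remove 4 from row 2 of P and reverse-bump: 4 enters row 1 and ejects 3. So w(5) = 3. P is now [[1, 4], [2], [5]].
Step i=4: Q has 4 at row 1, column 2; remove that cell from P, ejecting 4. So w(4) = 4. P is now [[1], [2], [5]].
Step i=3: Q has 3 at row 3, column 1; remove 5 from row 3 of P and reverse-bump: 5 enters row 2 and ejects 2; 2 enters row 1 and ejects 1. So w(3) = 1. P is now [[2], [5]].
Step i=2: Q has 2 at row 2, column 1; remove 5 from row 2 of P and reverse-bump: 5 enters row 1 and ejects 2. So w(2) = 2. P is now [[5]].
Step i=1: Q has 1 at row 1, column 1; remove that cell from P, ejecting 5. So w(1) = 5. P is now [].

So w = 5 2 1 4 3.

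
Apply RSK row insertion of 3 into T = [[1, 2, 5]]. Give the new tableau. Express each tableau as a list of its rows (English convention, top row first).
In row 1, 3 replaces 5 (the leftmost entry greater than 3); 5 is bumped to row 2. 5 starts a new row 2. The new tableau is [[1, 2, 3], [5]].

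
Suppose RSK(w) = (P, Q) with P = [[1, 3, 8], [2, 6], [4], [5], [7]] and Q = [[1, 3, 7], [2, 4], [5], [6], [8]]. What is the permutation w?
5 2 7 6 4 3 8 1

Reverse the RSK construction: for i from n down to 1, find the cell of Q containing i, remove the entry at that cell from P, and reverse-bump it up through P; the value ejected from row 1 is w(i).

Step i=8: Q has 8 at row 5, column 1; remove 7 from row 5 of P and reverse-bump: 7 enters row 4 and ejects 5; 5 enters row 3 and ejects 4; 4 enters row 2 and ejects 2; 2 enters row 1 and ejects 1. So w(8) = 1. P is now [[2, 3, 8], [4, 6], [5], [7]].
Step i=7: Q has 7 at row 1, column 3; remove that cell from P, ejecting 8. So w(7) = 8. P is now [[2, 3], [4, 6], [5], [7]].
Step i=6: Q has 6 at row 4, column 1; remove 7 from row 4 of P and reverse-bump: 7 enters row 3 and ejects 5; 5 enters row 2 and ejects 4; 4 enters row 1 and ejects 3. So w(6) = 3. P is now [[2, 4], [5, 6], [7]].
Step i=5: Q has 5 at row 3, column 1; remove 7 from row 3 of P and reverse-bump: 7 enters row 2 and ejects 6; 6 enters row 1 and ejects 4. So w(5) = 4. P is now [[2, 6], [5, 7]].
Step i=4: Q has 4 at row 2, column 2; remove 7 from row 2 of P and reverse-bump: 7 enters row 1 and ejects 6. So w(4) = 6. P is now [[2, 7], [5]].
Step i=3: Q has 3 at row 1, column 2; remove that cell from P, ejecting 7. So w(3) = 7. P is now [[2], [5]].
Step i=2: Q has 2 at row 2, column 1; remove 5 from row 2 of P and reverse-bump: 5 enters row 1 and ejects 2. So w(2) = 2. P is now [[5]].
Step i=1: Q has 1 at row 1, column 1; remove that cell from P, ejecting 5. So w(1) = 5. P is now [].

So w = 5 2 7 6 4 3 8 1.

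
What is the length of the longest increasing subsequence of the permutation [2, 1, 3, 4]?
3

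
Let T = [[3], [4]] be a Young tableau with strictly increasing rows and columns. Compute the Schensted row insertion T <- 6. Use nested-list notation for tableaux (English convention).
6 is larger than every entry of row 1, so it is appended to row 1. The new tableau is [[3, 6], [4]].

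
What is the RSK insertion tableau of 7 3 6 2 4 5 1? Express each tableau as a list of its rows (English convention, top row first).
P = [[1, 4, 5], [2, 6], [3], [7]]

After inserting 7: P = [[7]].
After inserting 3: P = [[3], [7]].
After inserting 6: P = [[3, 6], [7]].
After inserting 2: P = [[2, 6], [3], [7]].
After inserting 4: P = [[2, 4], [3, 6], [7]].
After inserting 5: P = [[2, 4, 5], [3, 6], [7]].
After inserting 1: P = [[1, 4, 5], [2, 6], [3], [7]].

So P = [[1, 4, 5], [2, 6], [3], [7]].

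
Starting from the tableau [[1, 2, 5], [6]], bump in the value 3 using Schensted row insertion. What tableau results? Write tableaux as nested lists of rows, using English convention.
In row 1, 3 replaces 5 (the leftmost entry greater than 3); 5 is bumped to row 2. In row 2, 5 replaces 6 (the leftmost entry greater than 5); 6 is bumped to row 3. 6 starts a new row 3. The new tableau is [[1, 2, 3], [5], [6]].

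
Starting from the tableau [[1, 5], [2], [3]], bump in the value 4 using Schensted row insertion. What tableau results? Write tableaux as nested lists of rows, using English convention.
[[1, 4], [2, 5], [3]]

In row 1, 4 replaces 5 (the leftmost entry greater than 4); 5 is bumped to row 2. 5 is appended to row 2. The new tableau is [[1, 4], [2, 5], [3]].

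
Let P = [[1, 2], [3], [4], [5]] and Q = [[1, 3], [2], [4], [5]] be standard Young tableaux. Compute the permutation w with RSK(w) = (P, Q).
Reverse RSK: for i = n, n-1, ..., 1, locate i in Q, remove the corresponding corner cell from P, and reverse-bump its entry up through P; the value ejected from row 1 is w(i).

So w = 5 1 4 3 2.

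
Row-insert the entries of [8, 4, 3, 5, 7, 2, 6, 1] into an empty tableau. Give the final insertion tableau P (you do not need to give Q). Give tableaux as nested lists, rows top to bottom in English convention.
P = [[1, 5, 6], [2, 7], [3], [4], [8]]

Insert 8: appended to row 1. P = [[8]].
Insert 4: 4 bumps 8 from row 1; 8 starts row 2. P = [[4], [8]].
Insert 3: 3 bumps 4 from row 1; 4 bumps 8 from row 2; 8 starts row 3. P = [[3], [4], [8]].
Insert 5: appended to row 1. P = [[3, 5], [4], [8]].
Insert 7: appended to row 1. P = [[3, 5, 7], [4], [8]].
Insert 2: 2 bumps 3 from row 1; 3 bumps 4 from row 2; 4 bumps 8 from row 3; 8 starts row 4. P = [[2, 5, 7], [3], [4], [8]].
Insert 6: 6 bumps 7 from row 1; 7 appends to row 2. P = [[2, 5, 6], [3, 7], [4], [8]].
Insert 1: 1 bumps 2 from row 1; 2 bumps 3 from row 2; 3 bumps 4 from row 3; 4 bumps 8 from row 4; 8 starts row 5. P = [[1, 5, 6], [2, 7], [3], [4], [8]].

So P = [[1, 5, 6], [2, 7], [3], [4], [8]].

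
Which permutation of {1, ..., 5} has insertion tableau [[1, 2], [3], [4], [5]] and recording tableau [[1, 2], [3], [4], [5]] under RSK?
1 5 4 3 2

Reverse RSK: for i = n, n-1, ..., 1, locate i in Q, remove the corresponding corner cell from P, and reverse-bump its entry up through P; the value ejected from row 1 is w(i).

So w = 1 5 4 3 2.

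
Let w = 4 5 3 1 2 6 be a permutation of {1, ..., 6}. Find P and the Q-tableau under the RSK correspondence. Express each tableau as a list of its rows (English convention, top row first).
Insert each entry of the permutation into P by Schensted row insertion, recording in Q the position of each new cell.

After inserting 4: P = [[4]].
After inserting 5: P = [[4, 5]].
After inserting 3: P = [[3, 5], [4]].
After inserting 1: P = [[1, 5], [3], [4]].
After inserting 2: P = [[1, 2], [3, 5], [4]].
After inserting 6: P = [[1, 2, 6], [3, 5], [4]].

So P = [[1, 2, 6], [3, 5], [4]], Q = [[1, 2, 6], [3, 5], [4]].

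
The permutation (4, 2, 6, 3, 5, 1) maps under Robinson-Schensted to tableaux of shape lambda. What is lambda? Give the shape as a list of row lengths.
Row-insert each entry into an empty tableau.

After inserting 4: P = [[4]].
After inserting 2: P = [[2], [4]].
After inserting 6: P = [[2, 6], [4]].
After inserting 3: P = [[2, 3], [4, 6]].
After inserting 5: P = [[2, 3, 5], [4, 6]].
After inserting 1: P = [[1, 3, 5], [2, 6], [4]].

The final insertion tableau P = [[1, 3, 5], [2, 6], [4]] has shape [3, 2, 1].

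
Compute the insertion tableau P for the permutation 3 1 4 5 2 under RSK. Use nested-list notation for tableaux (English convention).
P = [[1, 2, 5], [3, 4]]

Insert 3: appended to row 1. P = [[3]].
Insert 1: 1 bumps 3 from row 1; 3 starts row 2. P = [[1], [3]].
Insert 4: appended to row 1. P = [[1, 4], [3]].
Insert 5: appended to row 1. P = [[1, 4, 5], [3]].
Insert 2: 2 bumps 4 from row 1; 4 appends to row 2. P = [[1, 2, 5], [3, 4]].

So P = [[1, 2, 5], [3, 4]].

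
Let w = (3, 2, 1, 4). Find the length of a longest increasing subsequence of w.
2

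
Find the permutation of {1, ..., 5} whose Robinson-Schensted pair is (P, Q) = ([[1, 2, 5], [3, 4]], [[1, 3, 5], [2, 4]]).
3 1 4 2 5

Reverse the RSK construction: for i from n down to 1, find the cell of Q containing i, remove the entry at that cell from P, and reverse-bump it up through P; the value ejected from row 1 is w(i).

Step i=5: Q has 5 at row 1, column 3; remove that cell from P, ejecting 5. So w(5) = 5. P is now [[1, 2], [3, 4]].
Step i=4: Q has 4 at row 2, column 2; remove 4 from row 2 of P and reverse-bump: 4 enters row 1 and ejects 2. So w(4) = 2. P is now [[1, 4], [3]].
Step i=3: Q has 3 at row 1, column 2; remove that cell from P, ejecting 4. So w(3) = 4. P is now [[1], [3]].
Step i=2: Q has 2 at row 2, column 1; remove 3 from row 2 of P and reverse-bump: 3 enters row 1 and ejects 1. So w(2) = 1. P is now [[3]].
Step i=1: Q has 1 at row 1, column 1; remove that cell from P, ejecting 3. So w(1) = 3. P is now [].

So w = 3 1 4 2 5.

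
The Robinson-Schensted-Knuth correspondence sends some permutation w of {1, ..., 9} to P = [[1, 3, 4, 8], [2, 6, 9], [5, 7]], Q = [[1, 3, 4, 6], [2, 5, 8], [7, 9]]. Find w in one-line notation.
5 2 3 7 6 9 1 8 4

Reverse the RSK construction: for i from n down to 1, find the cell of Q containing i, remove the entry at that cell from P, and reverse-bump it up through P; the value ejected from row 1 is w(i).

Step i=9: Q has 9 at row 3, column 2; remove 7 from row 3 of P and reverse-bump: 7 enters row 2 and ejects 6; 6 enters row 1 and ejects 4. So w(9) = 4. P is now [[1, 3, 6, 8], [2, 7, 9], [5]].
Step i=8: Q has 8 at row 2, column 3; remove 9 from row 2 of P and reverse-bump: 9 enters row 1 and ejects 8. So w(8) = 8. P is now [[1, 3, 6, 9], [2, 7], [5]].
Step i=7: Q has 7 at row 3, column 1; remove 5 from row 3 of P and reverse-bump: 5 enters row 2 and ejects 2; 2 enters row 1 and ejects 1. So w(7) = 1. P is now [[2, 3, 6, 9], [5, 7]].
Step i=6: Q has 6 at row 1, column 4; remove that cell from P, ejecting 9. So w(6) = 9. P is now [[2, 3, 6], [5, 7]].
Step i=5: Q has 5 at row 2, column 2; remove 7 from row 2 of P and reverse-bump: 7 enters row 1 and ejects 6. So w(5) = 6. P is now [[2, 3, 7], [5]].
Step i=4: Q has 4 at row 1, column 3; remove that cell from P, ejecting 7. So w(4) = 7. P is now [[2, 3], [5]].
Step i=3: Q has 3 at row 1, column 2; remove that cell from P, ejecting 3. So w(3) = 3. P is now [[2], [5]].
Step i=2: Q has 2 at row 2, column 1; remove 5 from row 2 of P and reverse-bump: 5 enters row 1 and ejects 2. So w(2) = 2. P is now [[5]].
Step i=1: Q has 1 at row 1, column 1; remove that cell from P, ejecting 5. So w(1) = 5. P is now [].

So w = 5 2 3 7 6 9 1 8 4.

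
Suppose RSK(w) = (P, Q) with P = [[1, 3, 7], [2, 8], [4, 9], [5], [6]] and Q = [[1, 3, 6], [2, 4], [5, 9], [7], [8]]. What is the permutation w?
6 2 9 5 4 8 3 1 7

Reverse the RSK construction: for i from n down to 1, find the cell of Q containing i, remove the entry at that cell from P, and reverse-bump it up through P; the value ejected from row 1 is w(i).

Step i=9: Q has 9 at row 3, column 2; remove 9 from row 3 of P and reverse-bump: 9 enters row 2 and ejects 8; 8 enters row 1 and ejects 7. So w(9) = 7. P is now [[1, 3, 8], [2, 9], [4], [5], [6]].
Step i=8: Q has 8 at row 5, column 1; remove 6 from row 5 of P and reverse-bump: 6 enters row 4 and ejects 5; 5 enters row 3 and ejects 4; 4 enters row 2 and ejects 2; 2 enters row 1 and ejects 1. So w(8) = 1. P is now [[2, 3, 8], [4, 9], [5], [6]].
Step i=7: Q has 7 at row 4, column 1; remove 6 from row 4 of P and reverse-bump: 6 enters row 3 and ejects 5; 5 enters row 2 and ejects 4; 4 enters row 1 and ejects 3. So w(7) = 3. P is now [[2, 4, 8], [5, 9], [6]].
Step i=6: Q has 6 at row 1, column 3; remove that cell from P, ejecting 8. So w(6) = 8. P is now [[2, 4], [5, 9], [6]].
Step i=5: Q has 5 at row 3, column 1; remove 6 from row 3 of P and reverse-bump: 6 enters row 2 and ejects 5; 5 enters row 1 and ejects 4. So w(5) = 4. P is now [[2, 5], [6, 9]].
Step i=4: Q has 4 at row 2, column 2; remove 9 from row 2 of P and reverse-bump: 9 enters row 1 and ejects 5. So w(4) = 5. P is now [[2, 9], [6]].
Step i=3: Q has 3 at row 1, column 2; remove that cell from P, ejecting 9. So w(3) = 9. P is now [[2], [6]].
Step i=2: Q has 2 at row 2, column 1; remove 6 from row 2 of P and reverse-bump: 6 enters row 1 and ejects 2. So w(2) = 2. P is now [[6]].
Step i=1: Q has 1 at row 1, column 1; remove that cell from P, ejecting 6. So w(1) = 6. P is now [].

So w = 6 2 9 5 4 8 3 1 7.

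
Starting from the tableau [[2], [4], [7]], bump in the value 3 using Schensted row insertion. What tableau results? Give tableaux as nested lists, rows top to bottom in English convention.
3 is larger than every entry of row 1, so it is appended to row 1. The new tableau is [[2, 3], [4], [7]].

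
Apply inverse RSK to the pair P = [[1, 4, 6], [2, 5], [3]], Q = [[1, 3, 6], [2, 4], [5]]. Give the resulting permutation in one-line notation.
Reverse RSK: for i = n, n-1, ..., 1, locate i in Q, remove the corresponding corner cell from P, and reverse-bump its entry up through P; the value ejected from row 1 is w(i).

So w = 3 2 5 4 1 6.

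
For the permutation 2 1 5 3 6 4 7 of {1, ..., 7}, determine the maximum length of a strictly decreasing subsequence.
2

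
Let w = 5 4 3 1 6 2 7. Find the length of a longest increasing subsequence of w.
3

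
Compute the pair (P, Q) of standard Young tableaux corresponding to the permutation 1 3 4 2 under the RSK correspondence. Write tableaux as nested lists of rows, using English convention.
P = [[1, 2, 4], [3]], Q = [[1, 2, 3], [4]]

Insert each entry of the permutation into P by Schensted row insertion, recording in Q the position of each new cell.

After inserting 1: P = [[1]].
After inserting 3: P = [[1, 3]].
After inserting 4: P = [[1, 3, 4]].
After inserting 2: P = [[1, 2, 4], [3]].

So P = [[1, 2, 4], [3]], Q = [[1, 2, 3], [4]].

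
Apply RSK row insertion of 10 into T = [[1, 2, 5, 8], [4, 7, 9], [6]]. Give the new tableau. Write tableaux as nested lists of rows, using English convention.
10 is larger than every entry of row 1, so it is appended to row 1. The new tableau is [[1, 2, 5, 8, 10], [4, 7, 9], [6]].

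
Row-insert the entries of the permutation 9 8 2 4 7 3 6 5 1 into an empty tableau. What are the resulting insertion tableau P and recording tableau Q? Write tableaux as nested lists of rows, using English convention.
P = [[1, 3, 5], [2, 6], [4], [7], [8], [9]], Q = [[1, 4, 5], [2, 7], [3], [6], [8], [9]]

Insert each entry of the permutation into P by Schensted row insertion, recording in Q the position of each new cell.

Insert 9: appended to row 1. P = [[9]], Q = [[1]].
Insert 8: 8 bumps 9 from row 1; 9 starts row 2. P = [[8], [9]], Q = [[1], [2]].
Insert 2: 2 bumps 8 from row 1; 8 bumps 9 from row 2; 9 starts row 3. P = [[2], [8], [9]], Q = [[1], [2], [3]].
Insert 4: appended to row 1. P = [[2, 4], [8], [9]], Q = [[1, 4], [2], [3]].
Insert 7: appended to row 1. P = [[2, 4, 7], [8], [9]], Q = [[1, 4, 5], [2], [3]].
Insert 3: 3 bumps 4 from row 1; 4 bumps 8 from row 2; 8 bumps 9 from row 3; 9 starts row 4. P = [[2, 3, 7], [4], [8], [9]], Q = [[1, 4, 5], [2], [3], [6]].
Insert 6: 6 bumps 7 from row 1; 7 appends to row 2. P = [[2, 3, 6], [4, 7], [8], [9]], Q = [[1, 4, 5], [2, 7], [3], [6]].
Insert 5: 5 bumps 6 from row 1; 6 bumps 7 from row 2; 7 bumps 8 from row 3; 8 bumps 9 from row 4; 9 starts row 5. P = [[2, 3, 5], [4, 6], [7], [8], [9]], Q = [[1, 4, 5], [2, 7], [3], [6], [8]].
Insert 1: 1 bumps 2 from row 1; 2 bumps 4 from row 2; 4 bumps 7 from row 3; 7 bumps 8 from row 4; 8 bumps 9 from row 5; 9 starts row 6. P = [[1, 3, 5], [2, 6], [4], [7], [8], [9]], Q = [[1, 4, 5], [2, 7], [3], [6], [8], [9]].

So P = [[1, 3, 5], [2, 6], [4], [7], [8], [9]], Q = [[1, 4, 5], [2, 7], [3], [6], [8], [9]].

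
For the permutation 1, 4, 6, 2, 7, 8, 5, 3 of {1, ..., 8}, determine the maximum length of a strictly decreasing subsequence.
3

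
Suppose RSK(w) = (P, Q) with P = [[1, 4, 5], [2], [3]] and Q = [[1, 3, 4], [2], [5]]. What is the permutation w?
3 2 4 5 1

Reverse the RSK construction: for i from n down to 1, find the cell of Q containing i, remove the entry at that cell from P, and reverse-bump it up through P; the value ejected from row 1 is w(i).

Step i=5: Q has 5 at row 3, column 1; remove 3 from row 3 of P and reverse-bump: 3 enters row 2 and ejects 2; 2 enters row 1 and ejects 1. So w(5) = 1. P is now [[2, 4, 5], [3]].
Step i=4: Q has 4 at row 1, column 3; remove that cell from P, ejecting 5. So w(4) = 5. P is now [[2, 4], [3]].
Step i=3: Q has 3 at row 1, column 2; remove that cell from P, ejecting 4. So w(3) = 4. P is now [[2], [3]].
Step i=2: Q has 2 at row 2, column 1; remove 3 from row 2 of P and reverse-bump: 3 enters row 1 and ejects 2. So w(2) = 2. P is now [[3]].
Step i=1: Q has 1 at row 1, column 1; remove that cell from P, ejecting 3. So w(1) = 3. P is now [].

So w = 3 2 4 5 1.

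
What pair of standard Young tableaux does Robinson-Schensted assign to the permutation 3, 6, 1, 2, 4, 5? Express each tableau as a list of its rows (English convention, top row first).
Insert each entry of the permutation into P by Schensted row insertion, recording in Q the position of each new cell.

Insert 3: appended to row 1. P = [[3]], Q = [[1]].
Insert 6: appended to row 1. P = [[3, 6]], Q = [[1, 2]].
Insert 1: 1 bumps 3 from row 1; 3 starts row 2. P = [[1, 6], [3]], Q = [[1, 2], [3]].
Insert 2: 2 bumps 6 from row 1; 6 appends to row 2. P = [[1, 2], [3, 6]], Q = [[1, 2], [3, 4]].
Insert 4: appended to row 1. P = [[1, 2, 4], [3, 6]], Q = [[1, 2, 5], [3, 4]].
Insert 5: appended to row 1. P = [[1, 2, 4, 5], [3, 6]], Q = [[1, 2, 5, 6], [3, 4]].

So P = [[1, 2, 4, 5], [3, 6]], Q = [[1, 2, 5, 6], [3, 4]].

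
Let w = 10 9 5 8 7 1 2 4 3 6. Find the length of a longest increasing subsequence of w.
4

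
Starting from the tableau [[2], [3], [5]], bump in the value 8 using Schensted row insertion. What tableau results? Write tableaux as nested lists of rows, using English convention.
8 is larger than every entry of row 1, so it is appended to row 1. The new tableau is [[2, 8], [3], [5]].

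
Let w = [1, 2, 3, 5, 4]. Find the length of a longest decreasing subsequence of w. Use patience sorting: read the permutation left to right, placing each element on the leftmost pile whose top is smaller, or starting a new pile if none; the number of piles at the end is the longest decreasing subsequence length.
1: new pile. tops = [1]
2: onto pile 1 (replacing 1). tops = [2]
3: onto pile 1 (replacing 2). tops = [3]
5: onto pile 1 (replacing 3). tops = [5]
4: new pile. tops = [5, 4]

2 piles, so the longest decreasing subsequence has length 2.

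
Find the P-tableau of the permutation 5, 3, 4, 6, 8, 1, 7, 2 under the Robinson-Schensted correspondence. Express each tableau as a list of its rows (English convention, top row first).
Insert 5: appended to row 1. P = [[5]].
Insert 3: 3 bumps 5 from row 1; 5 starts row 2. P = [[3], [5]].
Insert 4: appended to row 1. P = [[3, 4], [5]].
Insert 6: appended to row 1. P = [[3, 4, 6], [5]].
Insert 8: appended to row 1. P = [[3, 4, 6, 8], [5]].
Insert 1: 1 bumps 3 from row 1; 3 bumps 5 from row 2; 5 starts row 3. P = [[1, 4, 6, 8], [3], [5]].
Insert 7: 7 bumps 8 from row 1; 8 appends to row 2. P = [[1, 4, 6, 7], [3, 8], [5]].
Insert 2: 2 bumps 4 from row 1; 4 bumps 8 from row 2; 8 appends to row 3. P = [[1, 2, 6, 7], [3, 4], [5, 8]].

So P = [[1, 2, 6, 7], [3, 4], [5, 8]].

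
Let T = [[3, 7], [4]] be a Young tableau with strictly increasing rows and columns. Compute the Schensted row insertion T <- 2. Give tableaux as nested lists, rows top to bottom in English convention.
[[2, 7], [3], [4]]

In row 1, 2 replaces 3 (the leftmost entry greater than 2); 3 is bumped to row 2. In row 2, 3 replaces 4 (the leftmost entry greater than 3); 4 is bumped to row 3. 4 starts a new row 3. The new tableau is [[2, 7], [3], [4]].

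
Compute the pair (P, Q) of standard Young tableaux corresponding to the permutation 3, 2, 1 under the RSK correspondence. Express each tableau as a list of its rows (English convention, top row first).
Insert each entry of the permutation into P by Schensted row insertion, recording in Q the position of each new cell.

After inserting 3: P = [[3]].
After inserting 2: P = [[2], [3]].
After inserting 1: P = [[1], [2], [3]].

So P = [[1], [2], [3]], Q = [[1], [2], [3]].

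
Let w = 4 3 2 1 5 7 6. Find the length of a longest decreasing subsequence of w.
4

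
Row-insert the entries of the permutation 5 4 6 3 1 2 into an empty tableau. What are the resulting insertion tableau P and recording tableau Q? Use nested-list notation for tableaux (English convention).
Insert each entry of the permutation into P by Schensted row insertion, recording in Q the position of each new cell.

Insert 5: appended to row 1. P = [[5]].
Insert 4: 4 bumps 5 from row 1; 5 starts row 2. P = [[4], [5]].
Insert 6: appended to row 1. P = [[4, 6], [5]].
Insert 3: 3 bumps 4 from row 1; 4 bumps 5 from row 2; 5 starts row 3. P = [[3, 6], [4], [5]].
Insert 1: 1 bumps 3 from row 1; 3 bumps 4 from row 2; 4 bumps 5 from row 3; 5 starts row 4. P = [[1, 6], [3], [4], [5]].
Insert 2: 2 bumps 6 from row 1; 6 appends to row 2. P = [[1, 2], [3, 6], [4], [5]].

So P = [[1, 2], [3, 6], [4], [5]], Q = [[1, 3], [2, 6], [4], [5]].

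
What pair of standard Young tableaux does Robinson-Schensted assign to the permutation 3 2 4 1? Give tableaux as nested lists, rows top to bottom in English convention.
P = [[1, 4], [2], [3]], Q = [[1, 3], [2], [4]]

Insert each entry of the permutation into P by Schensted row insertion, recording in Q the position of each new cell.

After inserting 3: P = [[3]].
After inserting 2: P = [[2], [3]].
After inserting 4: P = [[2, 4], [3]].
After inserting 1: P = [[1, 4], [2], [3]].

So P = [[1, 4], [2], [3]], Q = [[1, 3], [2], [4]].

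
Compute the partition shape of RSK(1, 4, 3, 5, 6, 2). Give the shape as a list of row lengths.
[4, 1, 1]

Row-insert each entry into an empty tableau.

After inserting 1: P = [[1]].
After inserting 4: P = [[1, 4]].
After inserting 3: P = [[1, 3], [4]].
After inserting 5: P = [[1, 3, 5], [4]].
After inserting 6: P = [[1, 3, 5, 6], [4]].
After inserting 2: P = [[1, 2, 5, 6], [3], [4]].

The final insertion tableau P = [[1, 2, 5, 6], [3], [4]] has shape [4, 1, 1].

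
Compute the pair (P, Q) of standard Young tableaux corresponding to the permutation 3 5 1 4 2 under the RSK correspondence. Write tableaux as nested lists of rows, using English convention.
Insert each entry of the permutation into P by Schensted row insertion, recording in Q the position of each new cell.

Insert 3: appended to row 1. P = [[3]].
Insert 5: appended to row 1. P = [[3, 5]].
Insert 1: 1 bumps 3 from row 1; 3 starts row 2. P = [[1, 5], [3]].
Insert 4: 4 bumps 5 from row 1; 5 appends to row 2. P = [[1, 4], [3, 5]].
Insert 2: 2 bumps 4 from row 1; 4 bumps 5 from row 2; 5 starts row 3. P = [[1, 2], [3, 4], [5]].

So P = [[1, 2], [3, 4], [5]], Q = [[1, 2], [3, 4], [5]].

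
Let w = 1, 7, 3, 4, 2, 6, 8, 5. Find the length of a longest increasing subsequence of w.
5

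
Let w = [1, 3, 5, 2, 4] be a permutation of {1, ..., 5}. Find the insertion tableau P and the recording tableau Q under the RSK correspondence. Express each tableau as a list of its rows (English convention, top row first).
Insert each entry of the permutation into P by Schensted row insertion, recording in Q the position of each new cell.

Insert 1: appended to row 1. P = [[1]].
Insert 3: appended to row 1. P = [[1, 3]].
Insert 5: appended to row 1. P = [[1, 3, 5]].
Insert 2: 2 bumps 3 from row 1; 3 starts row 2. P = [[1, 2, 5], [3]].
Insert 4: 4 bumps 5 from row 1; 5 appends to row 2. P = [[1, 2, 4], [3, 5]].

So P = [[1, 2, 4], [3, 5]], Q = [[1, 2, 3], [4, 5]].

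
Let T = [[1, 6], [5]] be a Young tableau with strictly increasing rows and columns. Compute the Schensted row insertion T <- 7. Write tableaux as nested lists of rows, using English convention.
[[1, 6, 7], [5]]

7 is larger than every entry of row 1, so it is appended to row 1. The new tableau is [[1, 6, 7], [5]].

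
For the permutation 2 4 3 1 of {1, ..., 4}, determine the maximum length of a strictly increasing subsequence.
2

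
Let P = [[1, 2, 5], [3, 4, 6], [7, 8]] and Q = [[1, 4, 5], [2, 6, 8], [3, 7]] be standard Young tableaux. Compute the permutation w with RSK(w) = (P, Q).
Reverse the RSK construction: for i from n down to 1, find the cell of Q containing i, remove the entry at that cell from P, and reverse-bump it up through P; the value ejected from row 1 is w(i).

Step i=8: Q has 8 at row 2, column 3; remove 6 from row 2 of P and reverse-bump: 6 enters row 1 and ejects 5. So w(8) = 5. P is now [[1, 2, 6], [3, 4], [7, 8]].
Step i=7: Q has 7 at row 3, column 2; remove 8 from row 3 of P and reverse-bump: 8 enters row 2 and ejects 4; 4 enters row 1 and ejects 2. So w(7) = 2. P is now [[1, 4, 6], [3, 8], [7]].
Step i=6: Q has 6 at row 2, column 2; remove 8 from row 2 of P and reverse-bump: 8 enters row 1 and ejects 6. So w(6) = 6. P is now [[1, 4, 8], [3], [7]].
Step i=5: Q has 5 at row 1, column 3; remove that cell from P, ejecting 8. So w(5) = 8. P is now [[1, 4], [3], [7]].
Step i=4: Q has 4 at row 1, column 2; remove that cell from P, ejecting 4. So w(4) = 4. P is now [[1], [3], [7]].
Step i=3: Q has 3 at row 3, column 1; remove 7 from row 3 of P and reverse-bump: 7 enters row 2 and ejects 3; 3 enters row 1 and ejects 1. So w(3) = 1. P is now [[3], [7]].
Step i=2: Q has 2 at row 2, column 1; remove 7 from row 2 of P and reverse-bump: 7 enters row 1 and ejects 3. So w(2) = 3. P is now [[7]].
Step i=1: Q has 1 at row 1, column 1; remove that cell from P, ejecting 7. So w(1) = 7. P is now [].

So w = 7 3 1 4 8 6 2 5.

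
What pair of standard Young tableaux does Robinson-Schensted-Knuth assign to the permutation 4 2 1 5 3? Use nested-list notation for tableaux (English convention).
P = [[1, 3], [2, 5], [4]], Q = [[1, 4], [2, 5], [3]]

Insert each entry of the permutation into P by Schensted row insertion, recording in Q the position of each new cell.

After inserting 4: P = [[4]].
After inserting 2: P = [[2], [4]].
After inserting 1: P = [[1], [2], [4]].
After inserting 5: P = [[1, 5], [2], [4]].
After inserting 3: P = [[1, 3], [2, 5], [4]].

So P = [[1, 3], [2, 5], [4]], Q = [[1, 4], [2, 5], [3]].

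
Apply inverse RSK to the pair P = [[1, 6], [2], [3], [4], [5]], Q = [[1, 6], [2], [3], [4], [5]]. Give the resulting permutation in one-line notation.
Reverse the RSK construction: for i from n down to 1, find the cell of Q containing i, remove the entry at that cell from P, and reverse-bump it up through P; the value ejected from row 1 is w(i).

Step i=6: Q has 6 at row 1, column 2; remove that cell from P, ejecting 6. So w(6) = 6. P is now [[1], [2], [3], [4], [5]].
Step i=5: Q has 5 at row 5, column 1; remove 5 from row 5 of P and reverse-bump: 5 enters row 4 and ejects 4; 4 enters row 3 and ejects 3; 3 enters row 2 and ejects 2; 2 enters row 1 and ejects 1. So w(5) = 1. P is now [[2], [3], [4], [5]].
Step i=4: Q has 4 at row 4, column 1; remove 5 from row 4 of P and reverse-bump: 5 enters row 3 and ejects 4; 4 enters row 2 and ejects 3; 3 enters row 1 and ejects 2. So w(4) = 2. P is now [[3], [4], [5]].
Step i=3: Q has 3 at row 3, column 1; remove 5 from row 3 of P and reverse-bump: 5 enters row 2 and ejects 4; 4 enters row 1 and ejects 3. So w(3) = 3. P is now [[4], [5]].
Step i=2: Q has 2 at row 2, column 1; remove 5 from row 2 of P and reverse-bump: 5 enters row 1 and ejects 4. So w(2) = 4. P is now [[5]].
Step i=1: Q has 1 at row 1, column 1; remove that cell from P, ejecting 5. So w(1) = 5. P is now [].

So w = 5 4 3 2 1 6.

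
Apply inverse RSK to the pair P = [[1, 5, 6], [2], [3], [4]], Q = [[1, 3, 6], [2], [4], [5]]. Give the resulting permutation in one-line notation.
4 3 5 2 1 6

Reverse RSK: for i = n, n-1, ..., 1, locate i in Q, remove the corresponding corner cell from P, and reverse-bump its entry up through P; the value ejected from row 1 is w(i).

So w = 4 3 5 2 1 6.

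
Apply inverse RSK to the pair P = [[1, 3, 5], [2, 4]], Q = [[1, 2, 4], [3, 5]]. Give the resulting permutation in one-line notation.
Reverse RSK: for i = n, n-1, ..., 1, locate i in Q, remove the corresponding corner cell from P, and reverse-bump its entry up through P; the value ejected from row 1 is w(i).

So w = 2 4 1 5 3.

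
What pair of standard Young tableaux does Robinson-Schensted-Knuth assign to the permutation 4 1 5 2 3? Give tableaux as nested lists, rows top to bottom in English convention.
Insert each entry of the permutation into P by Schensted row insertion, recording in Q the position of each new cell.

Insert 4: appended to row 1. P = [[4]].
Insert 1: 1 bumps 4 from row 1; 4 starts row 2. P = [[1], [4]].
Insert 5: appended to row 1. P = [[1, 5], [4]].
Insert 2: 2 bumps 5 from row 1; 5 appends to row 2. P = [[1, 2], [4, 5]].
Insert 3: appended to row 1. P = [[1, 2, 3], [4, 5]].

So P = [[1, 2, 3], [4, 5]], Q = [[1, 3, 5], [2, 4]].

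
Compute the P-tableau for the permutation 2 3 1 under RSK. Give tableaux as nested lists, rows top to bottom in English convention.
P = [[1, 3], [2]]

Insert 2: appended to row 1. P = [[2]].
Insert 3: appended to row 1. P = [[2, 3]].
Insert 1: 1 bumps 2 from row 1; 2 starts row 2. P = [[1, 3], [2]].

So P = [[1, 3], [2]].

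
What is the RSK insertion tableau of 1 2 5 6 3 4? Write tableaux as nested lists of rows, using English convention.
Insert 1: appended to row 1. P = [[1]].
Insert 2: appended to row 1. P = [[1, 2]].
Insert 5: appended to row 1. P = [[1, 2, 5]].
Insert 6: appended to row 1. P = [[1, 2, 5, 6]].
Insert 3: 3 bumps 5 from row 1; 5 starts row 2. P = [[1, 2, 3, 6], [5]].
Insert 4: 4 bumps 6 from row 1; 6 appends to row 2. P = [[1, 2, 3, 4], [5, 6]].

So P = [[1, 2, 3, 4], [5, 6]].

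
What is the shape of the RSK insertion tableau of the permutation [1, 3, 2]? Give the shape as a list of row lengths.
[2, 1]

Row-insert each entry into an empty tableau.

After inserting 1: P = [[1]].
After inserting 3: P = [[1, 3]].
After inserting 2: P = [[1, 2], [3]].

The final insertion tableau P = [[1, 2], [3]] has shape [2, 1].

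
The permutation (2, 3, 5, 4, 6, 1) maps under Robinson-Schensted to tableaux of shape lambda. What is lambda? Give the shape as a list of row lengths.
[4, 1, 1]

Row-insert each entry into an empty tableau.

After inserting 2: P = [[2]].
After inserting 3: P = [[2, 3]].
After inserting 5: P = [[2, 3, 5]].
After inserting 4: P = [[2, 3, 4], [5]].
After inserting 6: P = [[2, 3, 4, 6], [5]].
After inserting 1: P = [[1, 3, 4, 6], [2], [5]].

The final insertion tableau P = [[1, 3, 4, 6], [2], [5]] has shape [4, 1, 1].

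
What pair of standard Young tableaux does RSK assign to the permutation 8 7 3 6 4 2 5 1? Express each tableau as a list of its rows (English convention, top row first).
Insert each entry of the permutation into P by Schensted row insertion, recording in Q the position of each new cell.

Insert 8: appended to row 1. P = [[8]], Q = [[1]].
Insert 7: 7 bumps 8 from row 1; 8 starts row 2. P = [[7], [8]], Q = [[1], [2]].
Insert 3: 3 bumps 7 from row 1; 7 bumps 8 from row 2; 8 starts row 3. P = [[3], [7], [8]], Q = [[1], [2], [3]].
Insert 6: appended to row 1. P = [[3, 6], [7], [8]], Q = [[1, 4], [2], [3]].
Insert 4: 4 bumps 6 from row 1; 6 bumps 7 from row 2; 7 bumps 8 from row 3; 8 starts row 4. P = [[3, 4], [6], [7], [8]], Q = [[1, 4], [2], [3], [5]].
Insert 2: 2 bumps 3 from row 1; 3 bumps 6 from row 2; 6 bumps 7 from row 3; 7 bumps 8 from row 4; 8 starts row 5. P = [[2, 4], [3], [6], [7], [8]], Q = [[1, 4], [2], [3], [5], [6]].
Insert 5: appended to row 1. P = [[2, 4, 5], [3], [6], [7], [8]], Q = [[1, 4, 7], [2], [3], [5], [6]].
Insert 1: 1 bumps 2 from row 1; 2 bumps 3 from row 2; 3 bumps 6 from row 3; 6 bumps 7 from row 4; 7 bumps 8 from row 5; 8 starts row 6. P = [[1, 4, 5], [2], [3], [6], [7], [8]], Q = [[1, 4, 7], [2], [3], [5], [6], [8]].

So P = [[1, 4, 5], [2], [3], [6], [7], [8]], Q = [[1, 4, 7], [2], [3], [5], [6], [8]].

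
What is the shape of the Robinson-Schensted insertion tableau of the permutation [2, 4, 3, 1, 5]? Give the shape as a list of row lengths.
[3, 1, 1]

Row-insert each entry into an empty tableau.

After inserting 2: P = [[2]].
After inserting 4: P = [[2, 4]].
After inserting 3: P = [[2, 3], [4]].
After inserting 1: P = [[1, 3], [2], [4]].
After inserting 5: P = [[1, 3, 5], [2], [4]].

The final insertion tableau P = [[1, 3, 5], [2], [4]] has shape [3, 1, 1].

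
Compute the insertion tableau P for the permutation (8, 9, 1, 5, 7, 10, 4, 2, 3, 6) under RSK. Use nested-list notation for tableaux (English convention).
P = [[1, 2, 3, 6], [4, 7, 10], [5, 9], [8]]

Insert 8: appended to row 1. P = [[8]].
Insert 9: appended to row 1. P = [[8, 9]].
Insert 1: 1 bumps 8 from row 1; 8 starts row 2. P = [[1, 9], [8]].
Insert 5: 5 bumps 9 from row 1; 9 appends to row 2. P = [[1, 5], [8, 9]].
Insert 7: appended to row 1. P = [[1, 5, 7], [8, 9]].
Insert 10: appended to row 1. P = [[1, 5, 7, 10], [8, 9]].
Insert 4: 4 bumps 5 from row 1; 5 bumps 8 from row 2; 8 starts row 3. P = [[1, 4, 7, 10], [5, 9], [8]].
Insert 2: 2 bumps 4 from row 1; 4 bumps 5 from row 2; 5 bumps 8 from row 3; 8 starts row 4. P = [[1, 2, 7, 10], [4, 9], [5], [8]].
Insert 3: 3 bumps 7 from row 1; 7 bumps 9 from row 2; 9 appends to row 3. P = [[1, 2, 3, 10], [4, 7], [5, 9], [8]].
Insert 6: 6 bumps 10 from row 1; 10 appends to row 2. P = [[1, 2, 3, 6], [4, 7, 10], [5, 9], [8]].

So P = [[1, 2, 3, 6], [4, 7, 10], [5, 9], [8]].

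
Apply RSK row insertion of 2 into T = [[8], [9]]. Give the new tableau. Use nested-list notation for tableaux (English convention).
In row 1, 2 replaces 8 (the leftmost entry greater than 2); 8 is bumped to row 2. In row 2, 8 replaces 9 (the leftmost entry greater than 8); 9 is bumped to row 3. 9 starts a new row 3. The new tableau is [[2], [8], [9]].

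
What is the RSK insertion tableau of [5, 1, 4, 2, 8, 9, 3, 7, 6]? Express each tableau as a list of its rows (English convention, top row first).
P = [[1, 2, 3, 6], [4, 7, 9], [5, 8]]

After inserting 5: P = [[5]].
After inserting 1: P = [[1], [5]].
After inserting 4: P = [[1, 4], [5]].
After inserting 2: P = [[1, 2], [4], [5]].
After inserting 8: P = [[1, 2, 8], [4], [5]].
After inserting 9: P = [[1, 2, 8, 9], [4], [5]].
After inserting 3: P = [[1, 2, 3, 9], [4, 8], [5]].
After inserting 7: P = [[1, 2, 3, 7], [4, 8, 9], [5]].
After inserting 6: P = [[1, 2, 3, 6], [4, 7, 9], [5, 8]].

So P = [[1, 2, 3, 6], [4, 7, 9], [5, 8]].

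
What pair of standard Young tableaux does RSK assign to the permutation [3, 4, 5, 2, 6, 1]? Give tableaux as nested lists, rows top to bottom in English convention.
P = [[1, 4, 5, 6], [2], [3]], Q = [[1, 2, 3, 5], [4], [6]]

Insert each entry of the permutation into P by Schensted row insertion, recording in Q the position of each new cell.

After inserting 3: P = [[3]].
After inserting 4: P = [[3, 4]].
After inserting 5: P = [[3, 4, 5]].
After inserting 2: P = [[2, 4, 5], [3]].
After inserting 6: P = [[2, 4, 5, 6], [3]].
After inserting 1: P = [[1, 4, 5, 6], [2], [3]].

So P = [[1, 4, 5, 6], [2], [3]], Q = [[1, 2, 3, 5], [4], [6]].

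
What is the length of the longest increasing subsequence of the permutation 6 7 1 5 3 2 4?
3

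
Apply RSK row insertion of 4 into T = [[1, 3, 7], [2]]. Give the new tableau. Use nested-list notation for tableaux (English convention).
[[1, 3, 4], [2, 7]]

In row 1, 4 replaces 7 (the leftmost entry greater than 4); 7 is bumped to row 2. 7 is appended to row 2. The new tableau is [[1, 3, 4], [2, 7]].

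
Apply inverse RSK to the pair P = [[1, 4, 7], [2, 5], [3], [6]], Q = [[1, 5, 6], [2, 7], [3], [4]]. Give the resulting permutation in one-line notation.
6 3 2 1 5 7 4

Reverse the RSK construction: for i from n down to 1, find the cell of Q containing i, remove the entry at that cell from P, and reverse-bump it up through P; the value ejected from row 1 is w(i).

Step i=7: Q has 7 at row 2, column 2; remove 5 from row 2 of P and reverse-bump: 5 enters row 1 and ejects 4. So w(7) = 4. P is now [[1, 5, 7], [2], [3], [6]].
Step i=6: Q has 6 at row 1, column 3; remove that cell from P, ejecting 7. So w(6) = 7. P is now [[1, 5], [2], [3], [6]].
Step i=5: Q has 5 at row 1, column 2; remove that cell from P, ejecting 5. So w(5) = 5. P is now [[1], [2], [3], [6]].
Step i=4: Q has 4 at row 4, column 1; remove 6 from row 4 of P and reverse-bump: 6 enters row 3 and ejects 3; 3 enters row 2 and ejects 2; 2 enters row 1 and ejects 1. So w(4) = 1. P is now [[2], [3], [6]].
Step i=3: Q has 3 at row 3, column 1; remove 6 from row 3 of P and reverse-bump: 6 enters row 2 and ejects 3; 3 enters row 1 and ejects 2. So w(3) = 2. P is now [[3], [6]].
Step i=2: Q has 2 at row 2, column 1; remove 6 from row 2 of P and reverse-bump: 6 enters row 1 and ejects 3. So w(2) = 3. P is now [[6]].
Step i=1: Q has 1 at row 1, column 1; remove that cell from P, ejecting 6. So w(1) = 6. P is now [].

So w = 6 3 2 1 5 7 4.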